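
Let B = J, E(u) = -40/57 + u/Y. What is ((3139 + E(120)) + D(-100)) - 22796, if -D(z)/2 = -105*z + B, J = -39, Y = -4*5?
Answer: -2313385/57 ≈ -40586.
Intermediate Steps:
Y = -20
E(u) = -40/57 - u/20 (E(u) = -40/57 + u/(-20) = -40*1/57 + u*(-1/20) = -40/57 - u/20)
B = -39
D(z) = 78 + 210*z (D(z) = -2*(-105*z - 39) = -2*(-39 - 105*z) = 78 + 210*z)
((3139 + E(120)) + D(-100)) - 22796 = ((3139 + (-40/57 - 1/20*120)) + (78 + 210*(-100))) - 22796 = ((3139 + (-40/57 - 6)) + (78 - 21000)) - 22796 = ((3139 - 382/57) - 20922) - 22796 = (178541/57 - 20922) - 22796 = -1014013/57 - 22796 = -2313385/57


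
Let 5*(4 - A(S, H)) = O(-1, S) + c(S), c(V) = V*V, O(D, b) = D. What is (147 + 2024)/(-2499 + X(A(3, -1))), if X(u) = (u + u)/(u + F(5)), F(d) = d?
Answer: -80327/92439 ≈ -0.86897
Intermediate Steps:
c(V) = V**2
A(S, H) = 21/5 - S**2/5 (A(S, H) = 4 - (-1 + S**2)/5 = 4 + (1/5 - S**2/5) = 21/5 - S**2/5)
X(u) = 2*u/(5 + u) (X(u) = (u + u)/(u + 5) = (2*u)/(5 + u) = 2*u/(5 + u))
(147 + 2024)/(-2499 + X(A(3, -1))) = (147 + 2024)/(-2499 + 2*(21/5 - 1/5*3**2)/(5 + (21/5 - 1/5*3**2))) = 2171/(-2499 + 2*(21/5 - 1/5*9)/(5 + (21/5 - 1/5*9))) = 2171/(-2499 + 2*(21/5 - 9/5)/(5 + (21/5 - 9/5))) = 2171/(-2499 + 2*(12/5)/(5 + 12/5)) = 2171/(-2499 + 2*(12/5)/(37/5)) = 2171/(-2499 + 2*(12/5)*(5/37)) = 2171/(-2499 + 24/37) = 2171/(-92439/37) = 2171*(-37/92439) = -80327/92439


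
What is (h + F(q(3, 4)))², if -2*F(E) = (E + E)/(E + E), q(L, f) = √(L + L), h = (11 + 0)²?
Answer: 58081/4 ≈ 14520.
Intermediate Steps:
h = 121 (h = 11² = 121)
q(L, f) = √2*√L (q(L, f) = √(2*L) = √2*√L)
F(E) = -½ (F(E) = -(E + E)/(2*(E + E)) = -2*E/(2*(2*E)) = -2*E*1/(2*E)/2 = -½*1 = -½)
(h + F(q(3, 4)))² = (121 - ½)² = (241/2)² = 58081/4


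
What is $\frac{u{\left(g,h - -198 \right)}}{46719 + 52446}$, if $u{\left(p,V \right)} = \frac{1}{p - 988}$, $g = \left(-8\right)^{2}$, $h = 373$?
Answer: $- \frac{1}{91628460} \approx -1.0914 \cdot 10^{-8}$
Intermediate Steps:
$g = 64$
$u{\left(p,V \right)} = \frac{1}{-988 + p}$
$\frac{u{\left(g,h - -198 \right)}}{46719 + 52446} = \frac{1}{\left(-988 + 64\right) \left(46719 + 52446\right)} = \frac{1}{\left(-924\right) 99165} = \left(- \frac{1}{924}\right) \frac{1}{99165} = - \frac{1}{91628460}$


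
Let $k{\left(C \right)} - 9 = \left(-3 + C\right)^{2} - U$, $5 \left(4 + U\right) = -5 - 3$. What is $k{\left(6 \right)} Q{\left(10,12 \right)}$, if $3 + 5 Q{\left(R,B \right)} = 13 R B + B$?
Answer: $\frac{185142}{25} \approx 7405.7$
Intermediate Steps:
$Q{\left(R,B \right)} = - \frac{3}{5} + \frac{B}{5} + \frac{13 B R}{5}$ ($Q{\left(R,B \right)} = - \frac{3}{5} + \frac{13 R B + B}{5} = - \frac{3}{5} + \frac{13 B R + B}{5} = - \frac{3}{5} + \frac{B + 13 B R}{5} = - \frac{3}{5} + \left(\frac{B}{5} + \frac{13 B R}{5}\right) = - \frac{3}{5} + \frac{B}{5} + \frac{13 B R}{5}$)
$U = - \frac{28}{5}$ ($U = -4 + \frac{-5 - 3}{5} = -4 + \frac{1}{5} \left(-8\right) = -4 - \frac{8}{5} = - \frac{28}{5} \approx -5.6$)
$k{\left(C \right)} = \frac{73}{5} + \left(-3 + C\right)^{2}$ ($k{\left(C \right)} = 9 + \left(\left(-3 + C\right)^{2} - - \frac{28}{5}\right) = 9 + \left(\left(-3 + C\right)^{2} + \frac{28}{5}\right) = 9 + \left(\frac{28}{5} + \left(-3 + C\right)^{2}\right) = \frac{73}{5} + \left(-3 + C\right)^{2}$)
$k{\left(6 \right)} Q{\left(10,12 \right)} = \left(\frac{73}{5} + \left(-3 + 6\right)^{2}\right) \left(- \frac{3}{5} + \frac{1}{5} \cdot 12 + \frac{13}{5} \cdot 12 \cdot 10\right) = \left(\frac{73}{5} + 3^{2}\right) \left(- \frac{3}{5} + \frac{12}{5} + 312\right) = \left(\frac{73}{5} + 9\right) \frac{1569}{5} = \frac{118}{5} \cdot \frac{1569}{5} = \frac{185142}{25}$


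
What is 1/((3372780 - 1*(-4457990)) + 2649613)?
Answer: 1/10480383 ≈ 9.5416e-8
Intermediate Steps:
1/((3372780 - 1*(-4457990)) + 2649613) = 1/((3372780 + 4457990) + 2649613) = 1/(7830770 + 2649613) = 1/10480383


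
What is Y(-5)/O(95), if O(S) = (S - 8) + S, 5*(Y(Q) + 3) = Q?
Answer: -2/91 ≈ -0.021978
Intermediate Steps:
Y(Q) = -3 + Q/5
O(S) = -8 + 2*S (O(S) = (-8 + S) + S = -8 + 2*S)
Y(-5)/O(95) = (-3 + (⅕)*(-5))/(-8 + 2*95) = (-3 - 1)/(-8 + 190) = -4/182 = -4*1/182 = -2/91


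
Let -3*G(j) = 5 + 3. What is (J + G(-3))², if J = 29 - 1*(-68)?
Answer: 80089/9 ≈ 8898.8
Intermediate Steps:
G(j) = -8/3 (G(j) = -(5 + 3)/3 = -⅓*8 = -8/3)
J = 97 (J = 29 + 68 = 97)
(J + G(-3))² = (97 - 8/3)² = (283/3)² = 80089/9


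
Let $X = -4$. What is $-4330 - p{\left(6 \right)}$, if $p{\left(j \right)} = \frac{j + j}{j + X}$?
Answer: $-4336$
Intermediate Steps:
$p{\left(j \right)} = \frac{2 j}{-4 + j}$ ($p{\left(j \right)} = \frac{j + j}{j - 4} = \frac{2 j}{-4 + j}$)
$-4330 - p{\left(6 \right)} = -4330 - 2 \cdot 6 \frac{1}{-4 + 6} = -4330 - 2 \cdot 6 \cdot \frac{1}{2} = -4330 - 6 = -4336$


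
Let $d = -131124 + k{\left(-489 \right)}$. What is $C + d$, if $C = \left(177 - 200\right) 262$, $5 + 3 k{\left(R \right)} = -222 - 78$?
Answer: $- \frac{411755}{3} \approx -1.3725 \cdot 10^{5}$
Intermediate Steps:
$k{\left(R \right)} = - \frac{305}{3}$ ($k{\left(R \right)} = - \frac{5}{3} + \frac{-222 - 78}{3} = - \frac{5}{3} + \frac{1}{3} \left(-300\right) = - \frac{5}{3} - 100 = - \frac{305}{3}$)
$d = - \frac{393677}{3}$ ($d = -131124 - \frac{305}{3} = - \frac{393677}{3} \approx -1.3123 \cdot 10^{5}$)
$C = -6026$ ($C = \left(-23\right) 262 = -6026$)
$C + d = -6026 - \frac{393677}{3} = - \frac{411755}{3}$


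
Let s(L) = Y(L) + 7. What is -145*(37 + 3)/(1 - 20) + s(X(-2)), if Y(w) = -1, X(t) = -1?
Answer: 5914/19 ≈ 311.26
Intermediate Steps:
s(L) = 6 (s(L) = -1 + 7 = 6)
-145*(37 + 3)/(1 - 20) + s(X(-2)) = -145*(37 + 3)/(1 - 20) + 6 = -5800/(-19) + 6 = -5800*(-1)/19 + 6 = -145*(-40/19) + 6 = 5800/19 + 6 = 5914/19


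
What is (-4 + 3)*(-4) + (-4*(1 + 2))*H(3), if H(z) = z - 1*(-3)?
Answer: -68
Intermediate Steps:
H(z) = 3 + z (H(z) = z + 3 = 3 + z)
(-4 + 3)*(-4) + (-4*(1 + 2))*H(3) = (-4 + 3)*(-4) + (-4*(1 + 2))*(3 + 3) = -1*(-4) - 4*3*6 = 4 - 12*6 = 4 - 72 = -68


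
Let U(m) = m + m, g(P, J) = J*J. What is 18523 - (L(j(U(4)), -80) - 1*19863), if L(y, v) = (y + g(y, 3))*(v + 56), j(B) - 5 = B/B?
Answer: 38746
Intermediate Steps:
g(P, J) = J**2
U(m) = 2*m
j(B) = 6 (j(B) = 5 + B/B = 5 + 1 = 6)
L(y, v) = (9 + y)*(56 + v) (L(y, v) = (y + 3**2)*(v + 56) = (y + 9)*(56 + v) = (9 + y)*(56 + v))
18523 - (L(j(U(4)), -80) - 1*19863) = 18523 - ((504 + 9*(-80) + 56*6 - 80*6) - 1*19863) = 18523 - ((504 - 720 + 336 - 480) - 19863) = 18523 - (-360 - 19863) = 18523 - 1*(-20223) = 18523 + 20223 = 38746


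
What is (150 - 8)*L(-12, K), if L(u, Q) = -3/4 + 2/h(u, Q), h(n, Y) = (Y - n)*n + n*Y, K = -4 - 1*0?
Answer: -1349/12 ≈ -112.42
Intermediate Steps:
K = -4 (K = -4 + 0 = -4)
h(n, Y) = Y*n + n*(Y - n) (h(n, Y) = n*(Y - n) + Y*n = Y*n + n*(Y - n))
L(u, Q) = -3/4 + 2/(u*(-u + 2*Q)) (L(u, Q) = -3/4 + 2/((u*(-u + 2*Q))) = -3*1/4 + 2*(1/(u*(-u + 2*Q))) = -3/4 + 2/(u*(-u + 2*Q)))
(150 - 8)*L(-12, K) = (150 - 8)*((1/4)*(8 - 3*(-12)*(-1*(-12) + 2*(-4)))/(-12*(-1*(-12) + 2*(-4)))) = 142*((1/4)*(-1/12)*(8 - 3*(-12)*(12 - 8))/(12 - 8)) = 142*((1/4)*(-1/12)*(8 - 3*(-12)*4)/4) = 142*((1/4)*(-1/12)*(1/4)*(8 + 144)) = 142*((1/4)*(-1/12)*(1/4)*152) = 142*(-19/24) = -1349/12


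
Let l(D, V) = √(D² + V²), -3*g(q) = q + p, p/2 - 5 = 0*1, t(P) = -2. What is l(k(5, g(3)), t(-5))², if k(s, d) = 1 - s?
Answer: 20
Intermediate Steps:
p = 10 (p = 10 + 2*(0*1) = 10 + 2*0 = 10 + 0 = 10)
g(q) = -10/3 - q/3 (g(q) = -(q + 10)/3 = -(10 + q)/3 = -10/3 - q/3)
l(k(5, g(3)), t(-5))² = (√((1 - 1*5)² + (-2)²))² = (√((1 - 5)² + 4))² = (√((-4)² + 4))² = (√(16 + 4))² = (√20)² = (2*√5)² = 20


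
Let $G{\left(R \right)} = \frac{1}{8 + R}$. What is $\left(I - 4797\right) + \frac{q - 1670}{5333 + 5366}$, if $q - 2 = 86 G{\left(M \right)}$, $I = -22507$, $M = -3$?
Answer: $- \frac{1460635734}{53495} \approx -27304.0$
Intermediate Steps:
$q = \frac{96}{5}$ ($q = 2 + \frac{86}{8 - 3} = 2 + \frac{86}{5} = \frac{96}{5} \approx 19.2$)
$\left(I - 4797\right) + \frac{q - 1670}{5333 + 5366} = \left(-22507 - 4797\right) + \frac{\frac{96}{5} - 1670}{5333 + 5366} = -27304 - \frac{8254}{5 \cdot 10699} = -27304 - \frac{8254}{53495} = - \frac{1460635734}{53495}$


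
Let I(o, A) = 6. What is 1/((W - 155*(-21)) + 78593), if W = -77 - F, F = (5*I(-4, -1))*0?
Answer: 1/81771 ≈ 1.2229e-5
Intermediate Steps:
F = 0 (F = (5*6)*0 = 30*0 = 0)
W = -77 (W = -77 - 1*0 = -77 + 0 = -77)
1/((W - 155*(-21)) + 78593) = 1/((-77 - 155*(-21)) + 78593) = 1/((-77 + 3255) + 78593) = 1/(3178 + 78593) = 1/81771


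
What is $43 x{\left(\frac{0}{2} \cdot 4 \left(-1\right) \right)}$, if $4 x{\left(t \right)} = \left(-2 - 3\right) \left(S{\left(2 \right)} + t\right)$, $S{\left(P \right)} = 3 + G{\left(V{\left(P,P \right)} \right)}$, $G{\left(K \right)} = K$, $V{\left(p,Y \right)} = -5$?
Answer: $\frac{215}{2} \approx 107.5$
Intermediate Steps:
$S{\left(P \right)} = -2$ ($S{\left(P \right)} = 3 - 5 = -2$)
$x{\left(t \right)} = \frac{5}{2} - \frac{5 t}{4}$ ($x{\left(t \right)} = \frac{\left(-2 - 3\right) \left(-2 + t\right)}{4} = \frac{\left(-5\right) \left(-2 + t\right)}{4} = \frac{10 - 5 t}{4} = \frac{5}{2} - \frac{5 t}{4}$)
$43 x{\left(\frac{0}{2} \cdot 4 \left(-1\right) \right)} = 43 \left(\frac{5}{2} - \frac{5 \cdot \frac{0}{2} \cdot 4 \left(-1\right)}{4}\right) = 43 \left(\frac{5}{2} - \frac{5 \cdot 0 \cdot \frac{1}{2} \cdot 4 \left(-1\right)}{4}\right) = 43 \left(\frac{5}{2} - \frac{5 \cdot 0 \cdot 4 \left(-1\right)}{4}\right) = 43 \left(\frac{5}{2} - \frac{5 \cdot 0 \left(-1\right)}{4}\right) = 43 \left(\frac{5}{2} - 0\right) = 43 \left(\frac{5}{2} + 0\right) = 43 \cdot \frac{5}{2} = \frac{215}{2}$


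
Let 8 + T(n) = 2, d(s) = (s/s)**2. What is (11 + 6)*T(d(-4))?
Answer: -102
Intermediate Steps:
d(s) = 1 (d(s) = 1**2 = 1)
T(n) = -6 (T(n) = -8 + 2 = -6)
(11 + 6)*T(d(-4)) = (11 + 6)*(-6) = 17*(-6) = -102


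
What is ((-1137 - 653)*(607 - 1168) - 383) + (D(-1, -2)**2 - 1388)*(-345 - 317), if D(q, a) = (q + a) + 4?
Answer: 1922001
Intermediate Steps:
D(q, a) = 4 + a + q (D(q, a) = (a + q) + 4 = 4 + a + q)
((-1137 - 653)*(607 - 1168) - 383) + (D(-1, -2)**2 - 1388)*(-345 - 317) = ((-1137 - 653)*(607 - 1168) - 383) + ((4 - 2 - 1)**2 - 1388)*(-345 - 317) = (-1790*(-561) - 383) + (1**2 - 1388)*(-662) = (1004190 - 383) + (1 - 1388)*(-662) = 1003807 - 1387*(-662) = 1003807 + 918194 = 1922001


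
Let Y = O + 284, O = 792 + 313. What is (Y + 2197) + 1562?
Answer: 5148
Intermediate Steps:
O = 1105
Y = 1389 (Y = 1105 + 284 = 1389)
(Y + 2197) + 1562 = (1389 + 2197) + 1562 = 3586 + 1562 = 5148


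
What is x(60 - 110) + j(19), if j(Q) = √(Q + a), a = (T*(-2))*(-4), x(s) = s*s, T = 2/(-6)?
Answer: 2500 + 7*√3/3 ≈ 2504.0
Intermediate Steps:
T = -⅓ (T = 2*(-⅙) = -⅓ ≈ -0.33333)
x(s) = s²
a = -8/3 (a = -⅓*(-2)*(-4) = (⅔)*(-4) = -8/3 ≈ -2.6667)
j(Q) = √(-8/3 + Q) (j(Q) = √(Q - 8/3) = √(-8/3 + Q))
x(60 - 110) + j(19) = (60 - 110)² + √(-24 + 9*19)/3 = (-50)² + √(-24 + 171)/3 = 2500 + √147/3 = 2500 + (7*√3)/3 = 2500 + 7*√3/3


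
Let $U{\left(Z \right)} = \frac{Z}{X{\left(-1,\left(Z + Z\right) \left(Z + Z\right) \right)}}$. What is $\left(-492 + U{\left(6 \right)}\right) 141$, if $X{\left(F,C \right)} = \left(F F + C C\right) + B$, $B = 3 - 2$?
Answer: $- \frac{719317845}{10369} \approx -69372.0$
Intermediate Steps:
$B = 1$
$X{\left(F,C \right)} = 1 + C^{2} + F^{2}$ ($X{\left(F,C \right)} = \left(F F + C C\right) + 1 = \left(F^{2} + C^{2}\right) + 1 = \left(C^{2} + F^{2}\right) + 1 = 1 + C^{2} + F^{2}$)
$U{\left(Z \right)} = \frac{Z}{2 + 16 Z^{4}}$ ($U{\left(Z \right)} = \frac{Z}{1 + \left(\left(Z + Z\right) \left(Z + Z\right)\right)^{2} + \left(-1\right)^{2}} = \frac{Z}{1 + \left(2 Z 2 Z\right)^{2} + 1} = \frac{Z}{1 + \left(4 Z^{2}\right)^{2} + 1} = \frac{Z}{1 + 16 Z^{4} + 1} = \frac{Z}{2 + 16 Z^{4}}$)
$\left(-492 + U{\left(6 \right)}\right) 141 = \left(-492 + \frac{1}{2} \cdot 6 \frac{1}{1 + 8 \cdot 6^{4}}\right) 141 = \left(-492 + \frac{1}{2} \cdot 6 \frac{1}{1 + 8 \cdot 1296}\right) 141 = \left(-492 + \frac{1}{2} \cdot 6 \frac{1}{1 + 10368}\right) 141 = \left(-492 + \frac{1}{2} \cdot 6 \cdot \frac{1}{10369}\right) 141 = \left(-492 + \frac{3}{10369}\right) 141 = \left(- \frac{5101545}{10369}\right) 141 = - \frac{719317845}{10369}$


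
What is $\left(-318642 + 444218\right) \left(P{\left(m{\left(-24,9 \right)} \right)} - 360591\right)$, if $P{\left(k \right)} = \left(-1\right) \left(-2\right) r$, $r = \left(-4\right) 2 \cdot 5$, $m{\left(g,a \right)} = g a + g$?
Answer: $-45291621496$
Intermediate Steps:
$m{\left(g,a \right)} = g + a g$ ($m{\left(g,a \right)} = a g + g = g + a g$)
$r = -40$ ($r = \left(-8\right) 5 = -40$)
$P{\left(k \right)} = -80$ ($P{\left(k \right)} = \left(-1\right) \left(-2\right) \left(-40\right) = 2 \left(-40\right) = -80$)
$\left(-318642 + 444218\right) \left(P{\left(m{\left(-24,9 \right)} \right)} - 360591\right) = \left(-318642 + 444218\right) \left(-80 - 360591\right) = 125576 \left(-360671\right) = -45291621496$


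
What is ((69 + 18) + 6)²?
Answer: 8649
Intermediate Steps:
((69 + 18) + 6)² = (87 + 6)² = 93² = 8649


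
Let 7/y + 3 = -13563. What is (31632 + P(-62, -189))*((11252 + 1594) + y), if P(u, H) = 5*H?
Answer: 254656550263/646 ≈ 3.9421e+8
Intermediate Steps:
y = -1/1938 (y = 7/(-3 - 13563) = 7/(-13566) = 7*(-1/13566) = -1/1938 ≈ -0.00051600)
(31632 + P(-62, -189))*((11252 + 1594) + y) = (31632 + 5*(-189))*((11252 + 1594) - 1/1938) = (31632 - 945)*(12846 - 1/1938) = 30687*(24895547/1938) = 254656550263/646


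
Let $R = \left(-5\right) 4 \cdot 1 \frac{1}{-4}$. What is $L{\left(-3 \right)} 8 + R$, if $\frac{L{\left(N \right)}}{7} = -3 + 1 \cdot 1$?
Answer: $-107$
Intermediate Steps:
$L{\left(N \right)} = -14$ ($L{\left(N \right)} = 7 \left(-3 + 1 \cdot 1\right) = 7 \left(-3 + 1\right) = 7 \left(-2\right) = -14$)
$R = 5$ ($R = - 20 \cdot 1 \left(- \frac{1}{4}\right) = \left(-20\right) \left(- \frac{1}{4}\right) = 5$)
$L{\left(-3 \right)} 8 + R = \left(-14\right) 8 + 5 = -112 + 5 = -107$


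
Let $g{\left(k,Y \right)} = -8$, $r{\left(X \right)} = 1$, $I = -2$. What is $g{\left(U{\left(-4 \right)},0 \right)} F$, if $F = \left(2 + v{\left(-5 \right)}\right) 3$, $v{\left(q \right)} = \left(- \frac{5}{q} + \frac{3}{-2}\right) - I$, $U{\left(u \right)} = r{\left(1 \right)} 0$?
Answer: $-84$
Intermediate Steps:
$U{\left(u \right)} = 0$ ($U{\left(u \right)} = 1 \cdot 0 = 0$)
$v{\left(q \right)} = \frac{1}{2} - \frac{5}{q}$ ($v{\left(q \right)} = \left(- \frac{5}{q} + \frac{3}{-2}\right) - -2 = \left(- \frac{5}{q} + 3 \left(- \frac{1}{2}\right)\right) + 2 = \left(- \frac{5}{q} - \frac{3}{2}\right) + 2 = \left(- \frac{3}{2} - \frac{5}{q}\right) + 2 = \frac{1}{2} - \frac{5}{q}$)
$F = \frac{21}{2}$ ($F = \left(2 + \frac{-10 - 5}{2 \left(-5\right)}\right) 3 = \left(2 + \frac{1}{2} \left(- \frac{1}{5}\right) \left(-15\right)\right) 3 = \left(2 + \frac{3}{2}\right) 3 = \frac{7}{2} \cdot 3 = \frac{21}{2} \approx 10.5$)
$g{\left(U{\left(-4 \right)},0 \right)} F = \left(-8\right) \frac{21}{2} = -84$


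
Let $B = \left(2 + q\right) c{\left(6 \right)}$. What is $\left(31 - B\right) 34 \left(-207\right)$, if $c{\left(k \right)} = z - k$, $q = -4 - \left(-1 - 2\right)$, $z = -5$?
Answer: $-295596$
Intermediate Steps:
$q = -1$ ($q = -4 - -3 = -4 + 3 = -1$)
$c{\left(k \right)} = -5 - k$
$B = -11$ ($B = \left(2 - 1\right) \left(-5 - 6\right) = 1 \left(-5 - 6\right) = 1 \left(-11\right) = -11$)
$\left(31 - B\right) 34 \left(-207\right) = \left(31 - -11\right) 34 \left(-207\right) = \left(31 + 11\right) 34 \left(-207\right) = 42 \cdot 34 \left(-207\right) = 1428 \left(-207\right) = -295596$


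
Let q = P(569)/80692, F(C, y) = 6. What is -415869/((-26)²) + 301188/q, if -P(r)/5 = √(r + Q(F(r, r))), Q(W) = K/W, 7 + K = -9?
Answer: -415869/676 - 24303462096*√5097/8495 ≈ -2.0425e+8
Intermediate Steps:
K = -16 (K = -7 - 9 = -16)
Q(W) = -16/W
P(r) = -5*√(-8/3 + r) (P(r) = -5*√(r - 16/6) = -5*√(r - 16*⅙) = -5*√(r - 8/3) = -5*√(-8/3 + r))
q = -5*√5097/242076 (q = -5*√(-24 + 9*569)/3/80692 = -5*√(-24 + 5121)/3*(1/80692) = -5*√5097/3*(1/80692) = -5*√5097/242076 ≈ -0.0014746)
-415869/((-26)²) + 301188/q = -415869/((-26)²) + 301188/((-5*√5097/242076)) = -415869/676 + 301188*(-80692*√5097/8495) = -415869*1/676 - 24303462096*√5097/8495 = -415869/676 - 24303462096*√5097/8495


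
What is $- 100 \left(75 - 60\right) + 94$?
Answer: $-1406$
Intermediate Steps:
$- 100 \left(75 - 60\right) + 94 = \left(-100\right) 15 + 94 = -1500 + 94 = -1406$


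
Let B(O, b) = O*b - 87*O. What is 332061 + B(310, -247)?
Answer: 228521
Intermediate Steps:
B(O, b) = -87*O + O*b
332061 + B(310, -247) = 332061 + 310*(-87 - 247) = 332061 + 310*(-334) = 332061 - 103540 = 228521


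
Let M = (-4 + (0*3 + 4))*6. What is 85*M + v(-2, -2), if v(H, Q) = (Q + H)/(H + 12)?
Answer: -⅖ ≈ -0.40000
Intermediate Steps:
M = 0 (M = (-4 + (0 + 4))*6 = (-4 + 4)*6 = 0*6 = 0)
v(H, Q) = (H + Q)/(12 + H)
85*M + v(-2, -2) = 85*0 + (-2 - 2)/(12 - 2) = 0 - 4/10 = 0 + (⅒)*(-4) = 0 - ⅖ = -⅖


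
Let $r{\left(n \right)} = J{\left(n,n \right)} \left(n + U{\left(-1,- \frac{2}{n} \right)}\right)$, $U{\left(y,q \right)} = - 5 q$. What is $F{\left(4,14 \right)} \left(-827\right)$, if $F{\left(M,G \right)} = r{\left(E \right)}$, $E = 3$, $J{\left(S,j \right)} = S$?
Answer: $-15713$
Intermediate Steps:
$r{\left(n \right)} = n \left(n + \frac{10}{n}\right)$ ($r{\left(n \right)} = n \left(n - 5 \left(- \frac{2}{n}\right)\right) = n \left(n + \frac{10}{n}\right)$)
$F{\left(M,G \right)} = 19$ ($F{\left(M,G \right)} = 10 + 3^{2} = 10 + 9 = 19$)
$F{\left(4,14 \right)} \left(-827\right) = 19 \left(-827\right) = -15713$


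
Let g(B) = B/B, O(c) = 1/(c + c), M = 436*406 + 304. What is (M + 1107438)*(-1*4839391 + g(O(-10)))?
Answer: -6217445017620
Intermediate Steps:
M = 177320 (M = 177016 + 304 = 177320)
O(c) = 1/(2*c)
g(B) = 1
(M + 1107438)*(-1*4839391 + g(O(-10))) = (177320 + 1107438)*(-1*4839391 + 1) = 1284758*(-4839391 + 1) = 1284758*(-4839390) = -6217445017620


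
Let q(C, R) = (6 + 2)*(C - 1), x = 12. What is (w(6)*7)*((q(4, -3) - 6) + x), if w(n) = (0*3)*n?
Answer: 0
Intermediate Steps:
q(C, R) = -8 + 8*C (q(C, R) = 8*(-1 + C) = -8 + 8*C)
w(n) = 0 (w(n) = 0*n = 0)
(w(6)*7)*((q(4, -3) - 6) + x) = (0*7)*(((-8 + 8*4) - 6) + 12) = 0*(((-8 + 32) - 6) + 12) = 0*((24 - 6) + 12) = 0*(18 + 12) = 0*30 = 0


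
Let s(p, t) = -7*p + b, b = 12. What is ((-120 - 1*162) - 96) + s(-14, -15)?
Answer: -268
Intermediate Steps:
s(p, t) = 12 - 7*p (s(p, t) = -7*p + 12 = 12 - 7*p)
((-120 - 1*162) - 96) + s(-14, -15) = ((-120 - 1*162) - 96) + (12 - 7*(-14)) = ((-120 - 162) - 96) + (12 + 98) = (-282 - 96) + 110 = -378 + 110 = -268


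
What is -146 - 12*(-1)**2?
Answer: -158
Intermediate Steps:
-146 - 12*(-1)**2 = -146 - 12*1 = -146 - 12 = -158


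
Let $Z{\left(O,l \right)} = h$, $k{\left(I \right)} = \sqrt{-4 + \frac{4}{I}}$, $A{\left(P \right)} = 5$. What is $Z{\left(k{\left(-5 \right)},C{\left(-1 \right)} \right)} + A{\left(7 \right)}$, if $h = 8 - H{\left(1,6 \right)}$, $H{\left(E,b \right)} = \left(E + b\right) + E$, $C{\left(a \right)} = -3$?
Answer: $5$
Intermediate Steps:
$H{\left(E,b \right)} = b + 2 E$
$h = 0$ ($h = 8 - \left(6 + 2 \cdot 1\right) = 8 - \left(6 + 2\right) = 8 - 8 = 0$)
$Z{\left(O,l \right)} = 0$
$Z{\left(k{\left(-5 \right)},C{\left(-1 \right)} \right)} + A{\left(7 \right)} = 0 + 5 = 5$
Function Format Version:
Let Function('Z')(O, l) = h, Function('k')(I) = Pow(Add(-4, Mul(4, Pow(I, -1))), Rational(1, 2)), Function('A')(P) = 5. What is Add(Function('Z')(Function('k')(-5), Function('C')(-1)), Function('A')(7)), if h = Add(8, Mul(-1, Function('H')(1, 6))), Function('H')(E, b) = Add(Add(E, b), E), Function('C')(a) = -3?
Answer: 5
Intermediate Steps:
Function('H')(E, b) = Add(b, Mul(2, E))
h = 0 (h = Add(8, Mul(-1, Add(6, Mul(2, 1)))) = Add(8, Mul(-1, Add(6, 2))) = Add(8, Mul(-1, 8)) = Add(8, -8) = 0)
Function('Z')(O, l) = 0
Add(Function('Z')(Function('k')(-5), Function('C')(-1)), Function('A')(7)) = Add(0, 5) = 5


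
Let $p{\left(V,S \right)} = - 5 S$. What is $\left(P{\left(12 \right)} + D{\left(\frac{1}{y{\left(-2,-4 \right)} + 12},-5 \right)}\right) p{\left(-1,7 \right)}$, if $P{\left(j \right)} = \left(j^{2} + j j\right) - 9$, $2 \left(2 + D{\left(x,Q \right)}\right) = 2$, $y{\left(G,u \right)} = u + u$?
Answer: $-9730$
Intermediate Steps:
$y{\left(G,u \right)} = 2 u$
$D{\left(x,Q \right)} = -1$ ($D{\left(x,Q \right)} = -2 + \frac{1}{2} \cdot 2 = -2 + 1 = -1$)
$P{\left(j \right)} = -9 + 2 j^{2}$ ($P{\left(j \right)} = \left(j^{2} + j^{2}\right) - 9 = 2 j^{2} - 9 = -9 + 2 j^{2}$)
$\left(P{\left(12 \right)} + D{\left(\frac{1}{y{\left(-2,-4 \right)} + 12},-5 \right)}\right) p{\left(-1,7 \right)} = \left(\left(-9 + 2 \cdot 12^{2}\right) - 1\right) \left(\left(-5\right) 7\right) = \left(\left(-9 + 2 \cdot 144\right) - 1\right) \left(-35\right) = \left(\left(-9 + 288\right) - 1\right) \left(-35\right) = \left(279 - 1\right) \left(-35\right) = 278 \left(-35\right) = -9730$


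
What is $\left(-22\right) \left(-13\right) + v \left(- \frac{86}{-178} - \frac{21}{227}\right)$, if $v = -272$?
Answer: $\frac{3631434}{20203} \approx 179.75$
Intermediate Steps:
$\left(-22\right) \left(-13\right) + v \left(- \frac{86}{-178} - \frac{21}{227}\right) = \left(-22\right) \left(-13\right) - 272 \left(- \frac{86}{-178} - \frac{21}{227}\right) = 286 - 272 \left(\left(-86\right) \left(- \frac{1}{178}\right) - \frac{21}{227}\right) = 286 - 272 \left(\frac{43}{89} - \frac{21}{227}\right) = 286 - \frac{2146624}{20203} = \frac{3631434}{20203}$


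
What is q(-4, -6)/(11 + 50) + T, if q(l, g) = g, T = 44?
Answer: 2678/61 ≈ 43.902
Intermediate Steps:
q(-4, -6)/(11 + 50) + T = -6/(11 + 50) + 44 = -6/61 + 44 = 2678/61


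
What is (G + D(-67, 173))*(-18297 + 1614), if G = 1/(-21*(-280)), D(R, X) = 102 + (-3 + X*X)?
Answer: -981875968601/1960 ≈ -5.0096e+8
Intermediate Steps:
D(R, X) = 99 + X**2 (D(R, X) = 102 + (-3 + X**2) = 99 + X**2)
G = 1/5880 ≈ 0.00017007
(G + D(-67, 173))*(-18297 + 1614) = (1/5880 + (99 + 173**2))*(-18297 + 1614) = (1/5880 + (99 + 29929))*(-16683) = (1/5880 + 30028)*(-16683) = (176564641/5880)*(-16683) = -981875968601/1960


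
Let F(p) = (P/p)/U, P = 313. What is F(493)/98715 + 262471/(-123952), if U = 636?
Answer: -2030993424154811/959137192730160 ≈ -2.1175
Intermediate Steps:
F(p) = 313/(636*p) (F(p) = (313/p)/636 = (313/p)*(1/636) = 313/(636*p))
F(493)/98715 + 262471/(-123952) = ((313/636)/493)/98715 + 262471/(-123952) = ((313/636)*(1/493))*(1/98715) + 262471*(-1/123952) = (313/313548)*(1/98715) - 262471/123952 = 313/30951890820 - 262471/123952 = -2030993424154811/959137192730160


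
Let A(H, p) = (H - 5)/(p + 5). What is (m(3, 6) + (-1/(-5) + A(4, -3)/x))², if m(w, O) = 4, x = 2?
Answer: 6241/400 ≈ 15.602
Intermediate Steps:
A(H, p) = (-5 + H)/(5 + p)
(m(3, 6) + (-1/(-5) + A(4, -3)/x))² = (4 + (-1/(-5) + ((-5 + 4)/(5 - 3))/2))² = (4 + (-1*(-⅕) + (-1/2)*(½)))² = (4 + (⅕ + ((½)*(-1))*(½)))² = (4 + (⅕ - ½*½))² = (4 + (⅕ - ¼))² = (4 - 1/20)² = (79/20)² = 6241/400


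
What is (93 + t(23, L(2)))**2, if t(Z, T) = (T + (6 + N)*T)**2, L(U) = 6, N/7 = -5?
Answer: 801852489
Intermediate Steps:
N = -35 (N = 7*(-5) = -35)
t(Z, T) = 784*T**2 (t(Z, T) = (T + (6 - 35)*T)**2 = (T - 29*T)**2 = (-28*T)**2 = 784*T**2)
(93 + t(23, L(2)))**2 = (93 + 784*6**2)**2 = (93 + 784*36)**2 = (93 + 28224)**2 = 28317**2 = 801852489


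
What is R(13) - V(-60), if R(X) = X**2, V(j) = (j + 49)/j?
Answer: 10129/60 ≈ 168.82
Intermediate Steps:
V(j) = (49 + j)/j
R(13) - V(-60) = 13**2 - (49 - 60)/(-60) = 169 - (-1)*(-11)/60 = 169 - 1*11/60 = 169 - 11/60 = 10129/60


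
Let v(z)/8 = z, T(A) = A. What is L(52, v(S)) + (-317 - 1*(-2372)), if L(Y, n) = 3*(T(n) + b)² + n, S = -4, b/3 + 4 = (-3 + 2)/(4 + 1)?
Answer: 199762/25 ≈ 7990.5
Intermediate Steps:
b = -63/5 (b = -12 + 3*((-3 + 2)/(4 + 1)) = -12 + 3*(-1/5) = -12 + 3*(-1*⅕) = -12 + 3*(-⅕) = -12 - ⅗ = -63/5 ≈ -12.600)
v(z) = 8*z
L(Y, n) = n + 3*(-63/5 + n)² (L(Y, n) = 3*(n - 63/5)² + n = 3*(-63/5 + n)² + n = n + 3*(-63/5 + n)²)
L(52, v(S)) + (-317 - 1*(-2372)) = (11907/25 + 3*(8*(-4))² - 2984*(-4)/5) + (-317 - 1*(-2372)) = (11907/25 + 3*(-32)² - 373/5*(-32)) + (-317 + 2372) = (11907/25 + 3*1024 + 11936/5) + 2055 = (11907/25 + 3072 + 11936/5) + 2055 = 148387/25 + 2055 = 199762/25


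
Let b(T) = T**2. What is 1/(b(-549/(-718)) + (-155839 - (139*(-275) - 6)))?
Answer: -515524/60629445191 ≈ -8.5029e-6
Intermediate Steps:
1/(b(-549/(-718)) + (-155839 - (139*(-275) - 6))) = 1/((-549/(-718))**2 + (-155839 - (139*(-275) - 6))) = 1/((-549*(-1/718))**2 + (-155839 - (-38225 - 6))) = 1/((549/718)**2 + (-155839 - 1*(-38231))) = 1/(301401/515524 + (-155839 + 38231)) = 1/(301401/515524 - 117608) = 1/(-60629445191/515524) = -515524/60629445191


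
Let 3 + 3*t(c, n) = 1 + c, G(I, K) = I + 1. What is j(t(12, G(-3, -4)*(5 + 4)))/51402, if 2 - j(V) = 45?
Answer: -43/51402 ≈ -0.00083654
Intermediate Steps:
G(I, K) = 1 + I
t(c, n) = -⅔ + c/3 (t(c, n) = -1 + (1 + c)/3 = -1 + (⅓ + c/3) = -⅔ + c/3)
j(V) = -43 (j(V) = 2 - 1*45 = 2 - 45 = -43)
j(t(12, G(-3, -4)*(5 + 4)))/51402 = -43/51402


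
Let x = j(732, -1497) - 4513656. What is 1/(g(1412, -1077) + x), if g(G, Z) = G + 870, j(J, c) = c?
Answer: -1/4512871 ≈ -2.2159e-7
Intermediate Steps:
g(G, Z) = 870 + G
x = -4515153 (x = -1497 - 4513656 = -4515153)
1/(g(1412, -1077) + x) = 1/((870 + 1412) - 4515153) = 1/(2282 - 4515153) = 1/(-4512871) = -1/4512871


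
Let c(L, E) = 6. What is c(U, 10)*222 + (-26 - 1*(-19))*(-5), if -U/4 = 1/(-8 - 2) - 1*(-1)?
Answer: 1367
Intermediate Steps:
U = -18/5 (U = -4*(1/(-8 - 2) - 1*(-1)) = -4*(1/(-10) + 1) = -4*(-1/10 + 1) = -4*9/10 = -18/5 ≈ -3.6000)
c(U, 10)*222 + (-26 - 1*(-19))*(-5) = 6*222 + (-26 - 1*(-19))*(-5) = 1332 + (-26 + 19)*(-5) = 1332 - 7*(-5) = 1332 + 35 = 1367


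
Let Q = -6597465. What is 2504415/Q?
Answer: -166961/439831 ≈ -0.37960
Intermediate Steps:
2504415/Q = 2504415/(-6597465) = 2504415*(-1/6597465) = -166961/439831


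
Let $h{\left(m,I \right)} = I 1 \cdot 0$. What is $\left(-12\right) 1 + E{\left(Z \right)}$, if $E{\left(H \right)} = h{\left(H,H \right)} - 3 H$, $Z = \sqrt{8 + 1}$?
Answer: $-21$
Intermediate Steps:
$Z = 3$ ($Z = \sqrt{9} = 3$)
$h{\left(m,I \right)} = 0$ ($h{\left(m,I \right)} = I 0 = 0$)
$E{\left(H \right)} = - 3 H$ ($E{\left(H \right)} = 0 - 3 H = - 3 H$)
$\left(-12\right) 1 + E{\left(Z \right)} = \left(-12\right) 1 - 9 = -12 - 9 = -21$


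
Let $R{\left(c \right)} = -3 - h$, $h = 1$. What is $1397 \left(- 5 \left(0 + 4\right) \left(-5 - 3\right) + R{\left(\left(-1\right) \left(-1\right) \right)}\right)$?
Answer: $217932$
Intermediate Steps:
$R{\left(c \right)} = -4$ ($R{\left(c \right)} = -3 - 1 = -4$)
$1397 \left(- 5 \left(0 + 4\right) \left(-5 - 3\right) + R{\left(\left(-1\right) \left(-1\right) \right)}\right) = 1397 \left(- 5 \left(0 + 4\right) \left(-5 - 3\right) - 4\right) = 1397 \left(- 5 \cdot 4 \left(-8\right) - 4\right) = 1397 \left(\left(-5\right) \left(-32\right) - 4\right) = 1397 \left(160 - 4\right) = 1397 \cdot 156 = 217932$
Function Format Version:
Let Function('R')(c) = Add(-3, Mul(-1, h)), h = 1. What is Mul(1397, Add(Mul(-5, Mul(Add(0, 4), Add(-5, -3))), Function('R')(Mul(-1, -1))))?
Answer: 217932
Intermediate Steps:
Function('R')(c) = -4 (Function('R')(c) = Add(-3, Mul(-1, 1)) = Add(-3, -1) = -4)
Mul(1397, Add(Mul(-5, Mul(Add(0, 4), Add(-5, -3))), Function('R')(Mul(-1, -1)))) = Mul(1397, Add(Mul(-5, Mul(Add(0, 4), Add(-5, -3))), -4)) = Mul(1397, Add(Mul(-5, Mul(4, -8)), -4)) = Mul(1397, Add(Mul(-5, -32), -4)) = Mul(1397, Add(160, -4)) = Mul(1397, 156) = 217932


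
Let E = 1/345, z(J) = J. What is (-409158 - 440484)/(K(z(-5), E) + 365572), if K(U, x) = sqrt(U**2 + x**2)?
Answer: -18484899417393300/7953422322049987 + 146563245*sqrt(2975626)/7953422322049987 ≈ -2.3241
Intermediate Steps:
E = 1/345 ≈ 0.0028986
(-409158 - 440484)/(K(z(-5), E) + 365572) = (-409158 - 440484)/(sqrt((-5)**2 + (1/345)**2) + 365572) = -849642/(sqrt(25 + 1/119025) + 365572) = -849642/(sqrt(2975626/119025) + 365572) = -849642/(sqrt(2975626)/345 + 365572) = -849642/(365572 + sqrt(2975626)/345)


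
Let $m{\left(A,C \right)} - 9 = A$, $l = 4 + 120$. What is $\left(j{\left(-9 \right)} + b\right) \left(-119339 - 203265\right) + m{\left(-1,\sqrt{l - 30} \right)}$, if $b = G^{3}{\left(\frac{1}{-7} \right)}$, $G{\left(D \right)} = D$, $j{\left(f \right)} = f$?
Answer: $\frac{996203896}{343} \approx 2.9044 \cdot 10^{6}$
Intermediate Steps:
$l = 124$
$b = - \frac{1}{343}$ ($b = \left(\frac{1}{-7}\right)^{3} = \left(- \frac{1}{7}\right)^{3} = - \frac{1}{343} \approx -0.0029155$)
$m{\left(A,C \right)} = 9 + A$
$\left(j{\left(-9 \right)} + b\right) \left(-119339 - 203265\right) + m{\left(-1,\sqrt{l - 30} \right)} = \left(-9 - \frac{1}{343}\right) \left(-119339 - 203265\right) + \left(9 - 1\right) = \left(- \frac{3088}{343}\right) \left(-322604\right) + 8 = \frac{996201152}{343} + 8 = \frac{996203896}{343}$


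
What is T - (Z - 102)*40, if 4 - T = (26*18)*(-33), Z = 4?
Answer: 19368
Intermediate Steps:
T = 15448 (T = 4 - 26*18*(-33) = 4 - 468*(-33) = 4 - 1*(-15444) = 4 + 15444 = 15448)
T - (Z - 102)*40 = 15448 - (4 - 102)*40 = 15448 - (-98)*40 = 15448 - 1*(-3920) = 15448 + 3920 = 19368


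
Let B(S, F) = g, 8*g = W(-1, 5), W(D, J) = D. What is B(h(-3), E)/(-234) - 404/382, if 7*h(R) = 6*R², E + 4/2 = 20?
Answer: -377953/357552 ≈ -1.0571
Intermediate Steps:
E = 18 (E = -2 + 20 = 18)
g = -⅛ (g = (⅛)*(-1) = -⅛ ≈ -0.12500)
h(R) = 6*R²/7 (h(R) = (6*R²)/7 = 6*R²/7)
B(S, F) = -⅛
B(h(-3), E)/(-234) - 404/382 = -⅛/(-234) - 404/382 = -⅛*(-1/234) - 404*1/382 = 1/1872 - 202/191 = -377953/357552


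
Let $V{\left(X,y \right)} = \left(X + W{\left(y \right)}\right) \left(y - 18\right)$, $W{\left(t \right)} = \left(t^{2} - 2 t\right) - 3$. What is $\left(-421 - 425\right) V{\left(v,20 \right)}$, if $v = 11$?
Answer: $-622656$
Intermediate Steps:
$W{\left(t \right)} = -3 + t^{2} - 2 t$
$V{\left(X,y \right)} = \left(-18 + y\right) \left(-3 + X + y^{2} - 2 y\right)$ ($V{\left(X,y \right)} = \left(X - \left(3 - y^{2} + 2 y\right)\right) \left(y - 18\right) = \left(-3 + X + y^{2} - 2 y\right) \left(-18 + y\right) = \left(-18 + y\right) \left(-3 + X + y^{2} - 2 y\right)$)
$\left(-421 - 425\right) V{\left(v,20 \right)} = \left(-421 - 425\right) \left(54 + 20^{3} - 20 \cdot 20^{2} - 198 + 33 \cdot 20 + 11 \cdot 20\right) = - 846 \left(54 + 8000 - 8000 - 198 + 660 + 220\right) = \left(-846\right) 736 = -622656$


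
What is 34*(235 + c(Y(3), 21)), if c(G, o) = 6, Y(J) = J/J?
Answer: 8194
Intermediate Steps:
Y(J) = 1
34*(235 + c(Y(3), 21)) = 34*(235 + 6) = 34*241 = 8194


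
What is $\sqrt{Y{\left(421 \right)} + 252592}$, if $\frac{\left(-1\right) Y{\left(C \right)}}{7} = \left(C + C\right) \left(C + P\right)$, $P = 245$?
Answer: $2 i \sqrt{918203} \approx 1916.5 i$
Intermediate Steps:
$Y{\left(C \right)} = - 14 C \left(245 + C\right)$ ($Y{\left(C \right)} = - 7 \left(C + C\right) \left(C + 245\right) = - 7 \cdot 2 C \left(245 + C\right) = - 14 C \left(245 + C\right)$)
$\sqrt{Y{\left(421 \right)} + 252592} = \sqrt{\left(-14\right) 421 \left(245 + 421\right) + 252592} = \sqrt{\left(-14\right) 421 \cdot 666 + 252592} = \sqrt{-3925404 + 252592} = \sqrt{-3672812} = 2 i \sqrt{918203}$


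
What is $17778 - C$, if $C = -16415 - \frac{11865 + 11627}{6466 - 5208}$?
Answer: $\frac{21519143}{629} \approx 34212.0$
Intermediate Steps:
$C = - \frac{10336781}{629}$ ($C = -16415 - \frac{23492}{1258} = -16415 - 23492 \cdot \frac{1}{1258} = -16415 - \frac{11746}{629} = - \frac{10336781}{629} \approx -16434.0$)
$17778 - C = 17778 - - \frac{10336781}{629} = 17778 + \frac{10336781}{629} = \frac{21519143}{629}$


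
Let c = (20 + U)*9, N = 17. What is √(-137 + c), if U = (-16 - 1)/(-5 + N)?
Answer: 11/2 ≈ 5.5000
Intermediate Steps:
U = -17/12 (U = (-16 - 1)/(-5 + 17) = -17/12 ≈ -1.4167)
c = 669/4 (c = (20 - 17/12)*9 = (223/12)*9 = 669/4 ≈ 167.25)
√(-137 + c) = √(-137 + 669/4) = √(121/4) = 11/2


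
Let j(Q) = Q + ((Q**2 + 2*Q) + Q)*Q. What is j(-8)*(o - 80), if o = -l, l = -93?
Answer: -4264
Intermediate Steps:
o = 93 (o = -1*(-93) = 93)
j(Q) = Q + Q*(Q**2 + 3*Q) (j(Q) = Q + (Q**2 + 3*Q)*Q = Q + Q*(Q**2 + 3*Q))
j(-8)*(o - 80) = (-8*(1 + (-8)**2 + 3*(-8)))*(93 - 80) = -8*(1 + 64 - 24)*13 = -8*41*13 = -328*13 = -4264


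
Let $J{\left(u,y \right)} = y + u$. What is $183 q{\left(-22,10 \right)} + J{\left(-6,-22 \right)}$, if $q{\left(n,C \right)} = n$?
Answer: $-4054$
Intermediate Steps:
$J{\left(u,y \right)} = u + y$
$183 q{\left(-22,10 \right)} + J{\left(-6,-22 \right)} = 183 \left(-22\right) - 28 = -4026 - 28 = -4054$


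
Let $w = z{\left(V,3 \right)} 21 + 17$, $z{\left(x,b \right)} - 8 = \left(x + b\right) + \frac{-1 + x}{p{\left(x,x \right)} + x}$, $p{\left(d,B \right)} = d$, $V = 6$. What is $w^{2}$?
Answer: $\frac{2343961}{16} \approx 1.465 \cdot 10^{5}$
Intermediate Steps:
$z{\left(x,b \right)} = 8 + b + x + \frac{-1 + x}{2 x}$ ($z{\left(x,b \right)} = 8 + \left(\left(x + b\right) + \frac{-1 + x}{x + x}\right) = 8 + \left(\left(b + x\right) + \frac{-1 + x}{2 x}\right) = 8 + \left(b + x + \frac{-1 + x}{2 x}\right) = 8 + b + x + \frac{-1 + x}{2 x}$)
$w = \frac{1531}{4}$ ($w = \left(\frac{17}{2} + 3 + 6 - \frac{1}{2 \cdot 6}\right) 21 + 17 = \left(\frac{17}{2} + 3 + 6 - \frac{1}{12}\right) 21 + 17 = \frac{209}{12} \cdot 21 + 17 = \frac{1463}{4} + 17 = \frac{1531}{4} \approx 382.75$)
$w^{2} = \left(\frac{1531}{4}\right)^{2} = \frac{2343961}{16}$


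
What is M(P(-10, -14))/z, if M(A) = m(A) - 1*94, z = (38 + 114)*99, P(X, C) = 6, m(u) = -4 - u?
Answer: -13/1881 ≈ -0.0069112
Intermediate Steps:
z = 15048 (z = 152*99 = 15048)
M(A) = -98 - A (M(A) = (-4 - A) - 1*94 = (-4 - A) - 94 = -98 - A)
M(P(-10, -14))/z = (-98 - 1*6)/15048 = (-98 - 6)*(1/15048) = -104*1/15048 = -13/1881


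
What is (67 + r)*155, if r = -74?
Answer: -1085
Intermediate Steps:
(67 + r)*155 = (67 - 74)*155 = -7*155 = -1085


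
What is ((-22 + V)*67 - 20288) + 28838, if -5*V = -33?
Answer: 37591/5 ≈ 7518.2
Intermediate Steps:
V = 33/5 (V = -⅕*(-33) = 33/5 ≈ 6.6000)
((-22 + V)*67 - 20288) + 28838 = ((-22 + 33/5)*67 - 20288) + 28838 = (-77/5*67 - 20288) + 28838 = (-5159/5 - 20288) + 28838 = -106599/5 + 28838 = 37591/5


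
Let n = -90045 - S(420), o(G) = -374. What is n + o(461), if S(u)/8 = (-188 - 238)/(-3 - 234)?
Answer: -7144237/79 ≈ -90433.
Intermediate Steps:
S(u) = 1136/79 (S(u) = 8*((-188 - 238)/(-3 - 234)) = 8*(-426/(-237)) = 8*(-426*(-1/237)) = 8*(142/79) = 1136/79)
n = -7114691/79 (n = -90045 - 1*1136/79 = -90045 - 1136/79 = -7114691/79 ≈ -90059.)
n + o(461) = -7114691/79 - 374 = -7144237/79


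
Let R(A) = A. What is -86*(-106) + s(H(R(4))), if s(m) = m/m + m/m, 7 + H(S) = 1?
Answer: 9118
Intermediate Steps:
H(S) = -6 (H(S) = -7 + 1 = -6)
s(m) = 2 (s(m) = 1 + 1 = 2)
-86*(-106) + s(H(R(4))) = -86*(-106) + 2 = 9116 + 2 = 9118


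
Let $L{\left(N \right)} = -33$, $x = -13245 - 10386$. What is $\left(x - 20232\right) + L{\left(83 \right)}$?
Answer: $-43896$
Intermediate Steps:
$x = -23631$
$\left(x - 20232\right) + L{\left(83 \right)} = \left(-23631 - 20232\right) - 33 = -43863 - 33 = -43896$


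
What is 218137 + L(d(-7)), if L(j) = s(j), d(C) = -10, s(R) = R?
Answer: 218127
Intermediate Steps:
L(j) = j
218137 + L(d(-7)) = 218137 - 10 = 218127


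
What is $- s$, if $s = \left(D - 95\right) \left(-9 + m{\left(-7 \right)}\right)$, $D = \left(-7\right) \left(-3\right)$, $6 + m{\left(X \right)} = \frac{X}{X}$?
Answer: $-1036$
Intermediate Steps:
$m{\left(X \right)} = -5$ ($m{\left(X \right)} = -6 + \frac{X}{X} = -6 + 1 = -5$)
$D = 21$
$s = 1036$ ($s = \left(21 - 95\right) \left(-9 - 5\right) = \left(-74\right) \left(-14\right) = 1036$)
$- s = \left(-1\right) 1036 = -1036$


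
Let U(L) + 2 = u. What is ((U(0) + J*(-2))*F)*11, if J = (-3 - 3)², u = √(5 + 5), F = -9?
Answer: 7326 - 99*√10 ≈ 7012.9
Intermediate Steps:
u = √10 ≈ 3.1623
J = 36 (J = (-6)² = 36)
U(L) = -2 + √10
((U(0) + J*(-2))*F)*11 = (((-2 + √10) + 36*(-2))*(-9))*11 = (((-2 + √10) - 72)*(-9))*11 = ((-74 + √10)*(-9))*11 = (666 - 9*√10)*11 = 7326 - 99*√10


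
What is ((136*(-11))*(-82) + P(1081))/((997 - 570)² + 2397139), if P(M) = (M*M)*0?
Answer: 30668/644867 ≈ 0.047557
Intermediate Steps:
P(M) = 0 (P(M) = M²*0 = 0)
((136*(-11))*(-82) + P(1081))/((997 - 570)² + 2397139) = ((136*(-11))*(-82) + 0)/((997 - 570)² + 2397139) = (-1496*(-82) + 0)/(427² + 2397139) = (122672 + 0)/(182329 + 2397139) = 122672/2579468 = 122672*(1/2579468) = 30668/644867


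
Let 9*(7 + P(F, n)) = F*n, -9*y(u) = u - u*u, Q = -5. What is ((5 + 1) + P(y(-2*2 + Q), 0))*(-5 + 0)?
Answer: 5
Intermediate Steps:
y(u) = -u/9 + u²/9 (y(u) = -(u - u*u)/9 = -(u - u²)/9 = -u/9 + u²/9)
P(F, n) = -7 + F*n/9 (P(F, n) = -7 + (F*n)/9 = -7 + F*n/9)
((5 + 1) + P(y(-2*2 + Q), 0))*(-5 + 0) = ((5 + 1) + (-7 + (⅑)*((-2*2 - 5)*(-1 + (-2*2 - 5))/9)*0))*(-5 + 0) = (6 + (-7 + (⅑)*((-4 - 5)*(-1 + (-4 - 5))/9)*0))*(-5) = (6 + (-7 + (⅑)*((⅑)*(-9)*(-1 - 9))*0))*(-5) = (6 + (-7 + (⅑)*((⅑)*(-9)*(-10))*0))*(-5) = (6 + (-7 + (⅑)*10*0))*(-5) = (6 + (-7 + 0))*(-5) = (6 - 7)*(-5) = -1*(-5) = 5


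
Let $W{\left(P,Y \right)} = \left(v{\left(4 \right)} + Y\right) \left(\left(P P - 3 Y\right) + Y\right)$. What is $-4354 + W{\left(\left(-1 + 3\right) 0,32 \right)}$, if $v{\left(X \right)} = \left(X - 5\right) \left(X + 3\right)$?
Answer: $-5954$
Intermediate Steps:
$v{\left(X \right)} = \left(-5 + X\right) \left(3 + X\right)$
$W{\left(P,Y \right)} = \left(-7 + Y\right) \left(P^{2} - 2 Y\right)$ ($W{\left(P,Y \right)} = \left(\left(-15 + 4^{2} - 8\right) + Y\right) \left(\left(P P - 3 Y\right) + Y\right) = \left(\left(-15 + 16 - 8\right) + Y\right) \left(\left(P^{2} - 3 Y\right) + Y\right) = \left(-7 + Y\right) \left(P^{2} - 2 Y\right)$)
$-4354 + W{\left(\left(-1 + 3\right) 0,32 \right)} = -4354 + \left(- 7 \left(\left(-1 + 3\right) 0\right)^{2} - 2 \cdot 32^{2} + 14 \cdot 32 + 32 \left(\left(-1 + 3\right) 0\right)^{2}\right) = -4354 + \left(- 7 \left(2 \cdot 0\right)^{2} - 2048 + 448 + 32 \left(2 \cdot 0\right)^{2}\right) = -4354 + \left(- 7 \cdot 0^{2} - 2048 + 448 + 32 \cdot 0^{2}\right) = -4354 + \left(\left(-7\right) 0 - 2048 + 448 + 32 \cdot 0\right) = -4354 + \left(0 - 2048 + 448 + 0\right) = -4354 - 1600 = -5954$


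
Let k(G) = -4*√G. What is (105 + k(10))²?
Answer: 11185 - 840*√10 ≈ 8528.7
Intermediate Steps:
(105 + k(10))² = (105 - 4*√10)²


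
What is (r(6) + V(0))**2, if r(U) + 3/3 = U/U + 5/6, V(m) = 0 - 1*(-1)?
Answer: 121/36 ≈ 3.3611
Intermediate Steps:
V(m) = 1 (V(m) = 0 + 1 = 1)
r(U) = 5/6 (r(U) = -1 + (U/U + 5/6) = -1 + (1 + 5*(1/6)) = -1 + (1 + 5/6) = -1 + 11/6 = 5/6)
(r(6) + V(0))**2 = (5/6 + 1)**2 = (11/6)**2 = 121/36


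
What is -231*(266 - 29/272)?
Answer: -16706613/272 ≈ -61421.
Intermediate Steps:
-231*(266 - 29/272) = -231*72323/272 = -16706613/272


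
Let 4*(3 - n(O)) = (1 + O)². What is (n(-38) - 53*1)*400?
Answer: -156900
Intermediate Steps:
n(O) = 3 - (1 + O)²/4
(n(-38) - 53*1)*400 = ((3 - (1 - 38)²/4) - 53*1)*400 = ((3 - ¼*(-37)²) - 53)*400 = ((3 - ¼*1369) - 53)*400 = ((3 - 1369/4) - 53)*400 = (-1357/4 - 53)*400 = -1569/4*400 = -156900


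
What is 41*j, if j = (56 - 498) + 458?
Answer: 656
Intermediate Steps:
j = 16 (j = -442 + 458 = 16)
41*j = 41*16 = 656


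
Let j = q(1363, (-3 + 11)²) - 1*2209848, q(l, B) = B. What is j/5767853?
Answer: -2209784/5767853 ≈ -0.38312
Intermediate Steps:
j = -2209784 (j = (-3 + 11)² - 1*2209848 = 8² - 2209848 = 64 - 2209848 = -2209784)
j/5767853 = -2209784/5767853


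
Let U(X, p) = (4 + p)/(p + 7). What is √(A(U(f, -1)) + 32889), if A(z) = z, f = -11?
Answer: √131558/2 ≈ 181.35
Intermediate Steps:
U(X, p) = (4 + p)/(7 + p)
√(A(U(f, -1)) + 32889) = √((4 - 1)/(7 - 1) + 32889) = √(3/6 + 32889) = √((⅙)*3 + 32889) = √(½ + 32889) = √(65779/2) = √131558/2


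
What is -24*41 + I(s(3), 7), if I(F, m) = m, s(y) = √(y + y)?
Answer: -977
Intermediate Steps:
s(y) = √2*√y (s(y) = √(2*y) = √2*√y)
-24*41 + I(s(3), 7) = -24*41 + 7 = -984 + 7 = -977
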